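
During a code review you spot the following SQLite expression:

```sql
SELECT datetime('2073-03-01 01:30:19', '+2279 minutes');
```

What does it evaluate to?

2279 minutes = 37h 59m; +2279 minutes from 2073-03-01 01:30:19 is 2073-03-02 15:29:19 (crosses midnight).

2073-03-02 15:29:19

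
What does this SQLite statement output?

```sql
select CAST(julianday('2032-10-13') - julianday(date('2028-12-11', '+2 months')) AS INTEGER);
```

Adding +2 months to 2028-12-11 gives 2029-02-11.
17 days remain in February 2029 after the 11th (28 − 11).
Full months from March 2029 through September 2032 contribute their day counts.
Then 13 days into October 2032.
Total: 17 + 31 + 30 + 31 + 30 + 31 + 31 + 30 + 31 + 30 + 31 + 31 + 28 + 31 + 30 + 31 + 30 + 31 + 31 + 30 + 31 + 30 + 31 + 31 + 28 + 31 + 30 + 31 + 30 + 31 + 31 + 30 + 31 + 30 + 31 + 31 + 29 + 31 + 30 + 31 + 30 + 31 + 31 + 30 + 13 = 1340.

1340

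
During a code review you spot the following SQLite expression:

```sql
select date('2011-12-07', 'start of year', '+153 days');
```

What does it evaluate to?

2011-06-03

`start of year` rewinds 2011-12-07 to 2011-01-01.
Applying '+153 days' to 2011-01-01: counting 153 days forward gives 2011-06-03.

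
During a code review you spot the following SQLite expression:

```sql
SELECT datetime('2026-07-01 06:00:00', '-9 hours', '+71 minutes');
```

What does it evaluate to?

-9 hours from 2026-07-01 06:00:00 is 2026-06-30 21:00:00 (crosses midnight).
71 minutes = 1h 11m; +71 minutes from 2026-06-30 21:00:00 is 2026-06-30 22:11:00.

2026-06-30 22:11:00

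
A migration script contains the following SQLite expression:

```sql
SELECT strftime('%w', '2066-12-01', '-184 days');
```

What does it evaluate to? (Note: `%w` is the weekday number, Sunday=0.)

First apply '-184 days': 2066-12-01 → 2066-05-31.
2066-05-31 is a Monday; with Sunday=0 that is 1.

1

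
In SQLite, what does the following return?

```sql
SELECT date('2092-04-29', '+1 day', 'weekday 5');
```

2092-05-02

Advancing 1 more day within April lands on 2092-04-30.
`weekday 5` advances to the next Friday; 2092-04-30 is a Wednesday, so it moves forward to 2092-05-02.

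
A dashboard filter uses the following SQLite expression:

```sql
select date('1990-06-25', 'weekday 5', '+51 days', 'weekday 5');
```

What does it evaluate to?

1990-08-24

`weekday 5` advances to the next Friday; 1990-06-25 is a Monday, so it moves forward to 1990-06-29.
Applying '+51 days' to 1990-06-29: counting 51 days forward gives 1990-08-19.
`weekday 5` advances to the next Friday; 1990-08-19 is a Sunday, so it moves forward to 1990-08-24.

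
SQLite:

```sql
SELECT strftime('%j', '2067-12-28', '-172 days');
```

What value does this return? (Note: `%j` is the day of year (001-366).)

First apply '-172 days': 2067-12-28 → 2067-07-09.
Day-of-year for 2067-07-09: days since 2067-01-01 inclusive = 190, zero-padded to 190.

190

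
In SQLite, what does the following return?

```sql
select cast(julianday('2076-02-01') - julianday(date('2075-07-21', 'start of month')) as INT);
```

`start of month` rewinds 2075-07-21 to 2075-07-01.
30 days remain in July 2075 after the 1st (31 − 1).
Full months from August 2075 through January 2076 contribute their day counts.
Then 1 day into February 2076.
Total: 30 + 31 + 30 + 31 + 30 + 31 + 31 + 1 = 215.

215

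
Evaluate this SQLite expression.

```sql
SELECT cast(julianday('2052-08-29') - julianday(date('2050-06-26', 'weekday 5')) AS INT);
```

`weekday 5` advances to the next Friday; 2050-06-26 is a Sunday, so it moves forward to 2050-07-01.
30 days remain in July 2050 after the 1st (31 − 1).
Full months from August 2050 through July 2052 contribute their day counts.
Then 29 days into August 2052.
Total: 30 + 31 + 30 + 31 + 30 + 31 + 31 + 28 + 31 + 30 + 31 + 30 + 31 + 31 + 30 + 31 + 30 + 31 + 31 + 29 + 31 + 30 + 31 + 30 + 31 + 29 = 790.

790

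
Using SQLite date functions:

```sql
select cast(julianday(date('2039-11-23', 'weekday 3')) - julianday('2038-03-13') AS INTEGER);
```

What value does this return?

620

`weekday 3` advances to the next Wednesday; 2039-11-23 is already a Wednesday, so it stays at 2039-11-23.
18 days remain in March 2038 after the 13th (31 − 13).
Full months from April 2038 through October 2039 contribute their day counts.
Then 23 days into November 2039.
Total: 18 + 30 + 31 + 30 + 31 + 31 + 30 + 31 + 30 + 31 + 31 + 28 + 31 + 30 + 31 + 30 + 31 + 31 + 30 + 31 + 23 = 620.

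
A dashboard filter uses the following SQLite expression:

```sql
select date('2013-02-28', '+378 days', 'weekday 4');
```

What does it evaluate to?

Applying '+378 days' to 2013-02-28: counting 378 days forward gives 2014-03-13.
`weekday 4` advances to the next Thursday; 2014-03-13 is already a Thursday, so it stays at 2014-03-13.

2014-03-13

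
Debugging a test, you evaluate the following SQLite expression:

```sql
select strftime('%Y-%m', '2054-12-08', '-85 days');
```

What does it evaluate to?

First apply '-85 days': 2054-12-08 → 2054-09-14.
`%Y-%m` extracts the year-month: 2054-09.

2054-09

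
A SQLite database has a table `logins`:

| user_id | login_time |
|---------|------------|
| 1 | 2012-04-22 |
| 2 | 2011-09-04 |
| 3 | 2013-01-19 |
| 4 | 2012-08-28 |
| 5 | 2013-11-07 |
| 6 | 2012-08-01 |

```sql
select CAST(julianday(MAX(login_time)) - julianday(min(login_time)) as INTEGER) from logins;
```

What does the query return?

MIN = 2011-09-04, MAX = 2013-11-07.
26 days remain in September 2011 after the 4th (30 − 4).
Full months from October 2011 through October 2013 contribute their day counts.
Then 7 days into November 2013.
Total: 26 + 31 + 30 + 31 + 31 + 29 + 31 + 30 + 31 + 30 + 31 + 31 + 30 + 31 + 30 + 31 + 31 + 28 + 31 + 30 + 31 + 30 + 31 + 31 + 30 + 31 + 7 = 795.

795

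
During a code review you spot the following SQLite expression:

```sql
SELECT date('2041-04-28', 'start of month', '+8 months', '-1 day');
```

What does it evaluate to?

`start of month` rewinds 2041-04-28 to 2041-04-01.
Adding +8 months to 2041-04-01 gives 2041-12-01.
Going back 1 day from 2041-12-01 reaches 2041-11-30 (last day of November, 30 days).

2041-11-30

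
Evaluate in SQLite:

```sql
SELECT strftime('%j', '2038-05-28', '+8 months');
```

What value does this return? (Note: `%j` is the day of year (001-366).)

028

First apply '+8 months': 2038-05-28 → 2039-01-28.
Day-of-year for 2039-01-28: days since 2039-01-01 inclusive = 28, zero-padded to 028.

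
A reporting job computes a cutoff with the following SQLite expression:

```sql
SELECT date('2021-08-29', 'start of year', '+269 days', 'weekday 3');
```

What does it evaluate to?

`start of year` rewinds 2021-08-29 to 2021-01-01.
Applying '+269 days' to 2021-01-01: counting 269 days forward gives 2021-09-27.
`weekday 3` advances to the next Wednesday; 2021-09-27 is a Monday, so it moves forward to 2021-09-29.

2021-09-29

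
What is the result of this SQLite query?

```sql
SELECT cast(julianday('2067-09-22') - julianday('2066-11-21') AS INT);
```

9 days remain in November 2066 after the 21st (30 − 21).
Full months from December 2066 through August 2067 contribute their day counts.
Then 22 days into September 2067.
Total: 9 + 31 + 31 + 28 + 31 + 30 + 31 + 30 + 31 + 31 + 22 = 305.

305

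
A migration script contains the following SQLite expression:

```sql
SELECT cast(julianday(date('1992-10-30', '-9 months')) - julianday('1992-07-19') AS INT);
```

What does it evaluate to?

-171

Adding -9 months to 1992-10-30 gives 1992-01-30.
1 day remains in January 1992 after the 30th (31 − 30).
February 1992: 29 days (leap year).
March 1992: 31 days.
April 1992: 30 days.
May 1992: 31 days.
June 1992: 30 days.
Then 19 days into July 1992.
Total: 1 + 29 + 31 + 30 + 31 + 30 + 19 = 171.
The subtraction is earlier − later, so the result is −171 → -171.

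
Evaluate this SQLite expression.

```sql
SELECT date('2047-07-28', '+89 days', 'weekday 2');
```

2047-10-29

Applying '+89 days' to 2047-07-28: counting 89 days forward gives 2047-10-25.
`weekday 2` advances to the next Tuesday; 2047-10-25 is a Friday, so it moves forward to 2047-10-29.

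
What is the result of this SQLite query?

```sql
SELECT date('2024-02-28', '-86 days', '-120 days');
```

2023-08-06

Applying '-86 days' to 2024-02-28: counting 86 days back gives 2023-12-04.
Applying '-120 days' to 2023-12-04: counting 120 days back gives 2023-08-06.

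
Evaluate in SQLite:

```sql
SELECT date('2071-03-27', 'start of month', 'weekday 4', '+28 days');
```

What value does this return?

`start of month` rewinds 2071-03-27 to 2071-03-01.
`weekday 4` advances to the next Thursday; 2071-03-01 is a Sunday, so it moves forward to 2071-03-05.
March 2071 has 31 days; 26 remain after the 5th, so 27 days reach 2071-04-01.
Advancing 1 more day within April lands on 2071-04-02.

2071-04-02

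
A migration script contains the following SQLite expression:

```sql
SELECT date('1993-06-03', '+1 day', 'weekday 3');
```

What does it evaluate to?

Advancing 1 more day within June lands on 1993-06-04.
`weekday 3` advances to the next Wednesday; 1993-06-04 is a Friday, so it moves forward to 1993-06-09.

1993-06-09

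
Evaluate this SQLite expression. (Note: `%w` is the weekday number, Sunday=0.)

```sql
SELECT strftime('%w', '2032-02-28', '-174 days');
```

0

First apply '-174 days': 2032-02-28 → 2031-09-07.
2031-09-07 is a Sunday; with Sunday=0 that is 0.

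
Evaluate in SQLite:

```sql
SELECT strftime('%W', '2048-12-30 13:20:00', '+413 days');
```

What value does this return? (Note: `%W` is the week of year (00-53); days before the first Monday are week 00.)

First apply '+413 days': 2048-12-30 13:20:00 → 2050-02-16 13:20:00.
2050-02-16 is a Wednesday. SQLite's %W counts Mondays since the year started; the result is 07.

07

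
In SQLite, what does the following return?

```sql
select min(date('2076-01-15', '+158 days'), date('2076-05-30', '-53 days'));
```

2076-04-07

date('2076-01-15', '+158 days') → 2076-06-21.
date('2076-05-30', '-53 days') → 2076-04-07.
Earlier of the two is 2076-04-07.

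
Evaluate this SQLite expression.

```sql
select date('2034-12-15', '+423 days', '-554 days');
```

2034-08-06

Applying '+423 days' to 2034-12-15: counting 423 days forward gives 2036-02-11.
Applying '-554 days' to 2036-02-11: counting 554 days back gives 2034-08-06.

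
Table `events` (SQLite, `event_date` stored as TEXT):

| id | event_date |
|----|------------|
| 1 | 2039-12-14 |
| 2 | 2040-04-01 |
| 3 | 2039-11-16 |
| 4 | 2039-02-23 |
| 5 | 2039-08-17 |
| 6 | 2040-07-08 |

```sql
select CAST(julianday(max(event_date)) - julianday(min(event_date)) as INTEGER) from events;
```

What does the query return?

501

MIN = 2039-02-23, MAX = 2040-07-08.
5 days remain in February 2039 after the 23rd (28 − 23).
Full months from March 2039 through June 2040 contribute their day counts.
Then 8 days into July 2040.
Total: 5 + 31 + 30 + 31 + 30 + 31 + 31 + 30 + 31 + 30 + 31 + 31 + 29 + 31 + 30 + 31 + 30 + 8 = 501.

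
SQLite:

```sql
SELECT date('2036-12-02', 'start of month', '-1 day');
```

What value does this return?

`start of month` rewinds 2036-12-02 to 2036-12-01.
Going back 1 day from 2036-12-01 reaches 2036-11-30 (last day of November, 30 days).

2036-11-30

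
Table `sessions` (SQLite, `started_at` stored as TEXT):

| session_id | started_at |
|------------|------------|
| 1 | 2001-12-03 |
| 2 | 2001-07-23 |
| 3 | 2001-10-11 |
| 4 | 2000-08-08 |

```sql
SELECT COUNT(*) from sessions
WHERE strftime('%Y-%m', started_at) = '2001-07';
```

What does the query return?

1

Rows with year-month 2001-07: 2001-07-23 → 1.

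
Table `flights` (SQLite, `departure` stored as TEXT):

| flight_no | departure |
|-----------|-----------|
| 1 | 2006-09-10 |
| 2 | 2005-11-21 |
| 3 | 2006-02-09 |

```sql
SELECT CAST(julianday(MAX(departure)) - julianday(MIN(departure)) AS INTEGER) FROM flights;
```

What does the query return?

293

MIN = 2005-11-21, MAX = 2006-09-10.
9 days remain in November 2005 after the 21st (30 − 21).
Full months from December 2005 through August 2006 contribute their day counts.
Then 10 days into September 2006.
Total: 9 + 31 + 31 + 28 + 31 + 30 + 31 + 30 + 31 + 31 + 10 = 293.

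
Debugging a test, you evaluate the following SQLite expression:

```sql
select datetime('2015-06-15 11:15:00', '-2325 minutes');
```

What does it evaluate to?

2015-06-13 20:30:00

2325 minutes = 38h 45m; -2325 minutes from 2015-06-15 11:15:00 is 2015-06-13 20:30:00 (crosses midnight).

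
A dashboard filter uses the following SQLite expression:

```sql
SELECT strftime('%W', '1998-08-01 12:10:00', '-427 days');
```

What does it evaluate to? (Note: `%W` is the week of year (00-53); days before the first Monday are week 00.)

First apply '-427 days': 1998-08-01 12:10:00 → 1997-05-31 12:10:00.
1997-05-31 is a Saturday. SQLite's %W counts Mondays since the year started; the result is 21.

21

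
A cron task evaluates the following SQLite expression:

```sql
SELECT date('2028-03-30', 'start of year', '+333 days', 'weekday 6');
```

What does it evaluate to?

`start of year` rewinds 2028-03-30 to 2028-01-01.
Applying '+333 days' to 2028-01-01: counting 333 days forward gives 2028-11-29.
`weekday 6` advances to the next Saturday; 2028-11-29 is a Wednesday, so it moves forward to 2028-12-02.

2028-12-02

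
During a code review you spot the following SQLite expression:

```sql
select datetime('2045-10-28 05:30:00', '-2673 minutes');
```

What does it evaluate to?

2045-10-26 08:57:00

2673 minutes = 44h 33m; -2673 minutes from 2045-10-28 05:30:00 is 2045-10-26 08:57:00 (crosses midnight).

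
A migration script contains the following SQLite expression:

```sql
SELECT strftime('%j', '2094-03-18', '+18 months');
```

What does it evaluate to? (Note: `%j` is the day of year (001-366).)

First apply '+18 months': 2094-03-18 → 2095-09-18.
Day-of-year for 2095-09-18: days since 2095-01-01 inclusive = 261, zero-padded to 261.

261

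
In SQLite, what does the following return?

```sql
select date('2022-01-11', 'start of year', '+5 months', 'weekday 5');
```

2022-06-03

`start of year` rewinds 2022-01-11 to 2022-01-01.
Adding +5 months to 2022-01-01 gives 2022-06-01.
`weekday 5` advances to the next Friday; 2022-06-01 is a Wednesday, so it moves forward to 2022-06-03.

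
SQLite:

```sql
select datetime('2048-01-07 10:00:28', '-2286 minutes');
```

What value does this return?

2286 minutes = 38h 6m; -2286 minutes from 2048-01-07 10:00:28 is 2048-01-05 19:54:28 (crosses midnight).

2048-01-05 19:54:28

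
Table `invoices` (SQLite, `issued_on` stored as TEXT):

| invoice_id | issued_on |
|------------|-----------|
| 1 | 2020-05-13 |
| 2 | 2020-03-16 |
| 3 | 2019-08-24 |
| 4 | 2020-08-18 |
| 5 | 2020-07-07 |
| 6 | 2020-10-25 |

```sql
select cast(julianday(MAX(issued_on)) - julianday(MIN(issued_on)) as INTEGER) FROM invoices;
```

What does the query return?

428

MIN = 2019-08-24, MAX = 2020-10-25.
7 days remain in August 2019 after the 24th (31 − 24).
Full months from September 2019 through September 2020 contribute their day counts.
Then 25 days into October 2020.
Total: 7 + 30 + 31 + 30 + 31 + 31 + 29 + 31 + 30 + 31 + 30 + 31 + 31 + 30 + 25 = 428.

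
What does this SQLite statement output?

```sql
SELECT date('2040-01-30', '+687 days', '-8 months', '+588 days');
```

2042-11-26

Applying '+687 days' to 2040-01-30: counting 687 days forward gives 2041-12-17.
Adding -8 months to 2041-12-17 gives 2041-04-17.
Applying '+588 days' to 2041-04-17: counting 588 days forward gives 2042-11-26.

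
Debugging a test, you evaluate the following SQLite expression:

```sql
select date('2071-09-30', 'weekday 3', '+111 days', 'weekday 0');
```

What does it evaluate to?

2072-01-24

`weekday 3` advances to the next Wednesday; 2071-09-30 is already a Wednesday, so it stays at 2071-09-30.
Applying '+111 days' to 2071-09-30: counting 111 days forward gives 2072-01-19.
`weekday 0` advances to the next Sunday; 2072-01-19 is a Tuesday, so it moves forward to 2072-01-24.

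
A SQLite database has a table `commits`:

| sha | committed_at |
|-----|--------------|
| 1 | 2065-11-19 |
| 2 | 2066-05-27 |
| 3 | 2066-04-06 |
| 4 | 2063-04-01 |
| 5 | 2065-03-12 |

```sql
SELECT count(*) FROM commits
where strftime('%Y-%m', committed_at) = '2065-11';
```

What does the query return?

Rows with year-month 2065-11: 2065-11-19 → 1.

1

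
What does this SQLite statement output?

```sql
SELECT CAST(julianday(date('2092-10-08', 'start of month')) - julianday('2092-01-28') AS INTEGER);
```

`start of month` rewinds 2092-10-08 to 2092-10-01.
3 days remain in January 2092 after the 28th (31 − 28).
Full months from February 2092 through September 2092 contribute their day counts.
Then 1 day into October 2092.
Total: 3 + 29 + 31 + 30 + 31 + 30 + 31 + 31 + 30 + 1 = 247.

247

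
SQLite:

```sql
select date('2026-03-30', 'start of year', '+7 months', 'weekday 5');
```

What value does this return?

2026-08-07

`start of year` rewinds 2026-03-30 to 2026-01-01.
Adding +7 months to 2026-01-01 gives 2026-08-01.
`weekday 5` advances to the next Friday; 2026-08-01 is a Saturday, so it moves forward to 2026-08-07.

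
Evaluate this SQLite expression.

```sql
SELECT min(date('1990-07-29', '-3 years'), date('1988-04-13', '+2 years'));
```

1987-07-29

date('1990-07-29', '-3 years') → 1987-07-29.
date('1988-04-13', '+2 years') → 1990-04-13.
Earlier of the two is 1987-07-29.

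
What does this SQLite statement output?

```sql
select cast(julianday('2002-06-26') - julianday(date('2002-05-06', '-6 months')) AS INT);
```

232

Adding -6 months to 2002-05-06 gives 2001-11-06.
24 days remain in November 2001 after the 6th (30 − 6).
Full months from December 2001 through May 2002 contribute their day counts.
Then 26 days into June 2002.
Total: 24 + 31 + 31 + 28 + 31 + 30 + 31 + 26 = 232.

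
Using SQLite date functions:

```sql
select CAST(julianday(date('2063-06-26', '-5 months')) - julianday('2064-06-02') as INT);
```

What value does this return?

Adding -5 months to 2063-06-26 gives 2063-01-26.
5 days remain in January 2063 after the 26th (31 − 26).
Full months from February 2063 through May 2064 contribute their day counts.
Then 2 days into June 2064.
Total: 5 + 28 + 31 + 30 + 31 + 30 + 31 + 31 + 30 + 31 + 30 + 31 + 31 + 29 + 31 + 30 + 31 + 2 = 493.
The subtraction is earlier − later, so the result is −493 → -493.

-493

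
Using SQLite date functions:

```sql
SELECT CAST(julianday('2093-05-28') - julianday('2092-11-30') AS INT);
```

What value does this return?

179

0 days remain in November 2092 after the 30th (30 − 30).
December 2092: 31 days.
January 2093: 31 days.
February 2093: 28 days.
March 2093: 31 days.
April 2093: 30 days.
Then 28 days into May 2093.
Total: 0 + 31 + 31 + 28 + 31 + 30 + 28 = 179.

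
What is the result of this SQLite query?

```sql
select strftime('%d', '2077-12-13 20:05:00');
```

`%d` extracts the 2-digit day of month: 13.

13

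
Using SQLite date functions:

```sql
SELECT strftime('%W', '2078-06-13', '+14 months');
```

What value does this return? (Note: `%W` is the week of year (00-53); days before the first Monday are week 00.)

First apply '+14 months': 2078-06-13 → 2079-08-13.
2079-08-13 is a Sunday. SQLite's %W counts Mondays since the year started; the result is 32.

32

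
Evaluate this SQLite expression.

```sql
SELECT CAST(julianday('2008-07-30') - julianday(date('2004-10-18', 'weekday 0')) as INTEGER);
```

`weekday 0` advances to the next Sunday; 2004-10-18 is a Monday, so it moves forward to 2004-10-24.
7 days remain in October 2004 after the 24th (31 − 24).
Full months from November 2004 through June 2008 contribute their day counts.
Then 30 days into July 2008.
Total: 7 + 30 + 31 + 31 + 28 + 31 + 30 + 31 + 30 + 31 + 31 + 30 + 31 + 30 + 31 + 31 + 28 + 31 + 30 + 31 + 30 + 31 + 31 + 30 + 31 + 30 + 31 + 31 + 28 + 31 + 30 + 31 + 30 + 31 + 31 + 30 + 31 + 30 + 31 + 31 + 29 + 31 + 30 + 31 + 30 + 30 = 1375.

1375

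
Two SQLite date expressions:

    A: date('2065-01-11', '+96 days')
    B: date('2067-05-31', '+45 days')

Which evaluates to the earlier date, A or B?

A = 2065-04-17.
B = 2067-07-15.
A is earlier.

A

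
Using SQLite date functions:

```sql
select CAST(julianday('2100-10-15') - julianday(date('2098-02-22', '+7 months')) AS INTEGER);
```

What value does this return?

753

Adding +7 months to 2098-02-22 gives 2098-09-22.
8 days remain in September 2098 after the 22nd (30 − 22).
Full months from October 2098 through September 2100 contribute their day counts.
Then 15 days into October 2100.
Total: 8 + 31 + 30 + 31 + 31 + 28 + 31 + 30 + 31 + 30 + 31 + 31 + 30 + 31 + 30 + 31 + 31 + 28 + 31 + 30 + 31 + 30 + 31 + 31 + 30 + 15 = 753.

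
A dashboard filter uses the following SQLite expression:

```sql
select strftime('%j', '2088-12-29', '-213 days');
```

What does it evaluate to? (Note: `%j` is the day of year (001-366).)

First apply '-213 days': 2088-12-29 → 2088-05-30.
Day-of-year for 2088-05-30: days since 2088-01-01 inclusive = 151, zero-padded to 151.

151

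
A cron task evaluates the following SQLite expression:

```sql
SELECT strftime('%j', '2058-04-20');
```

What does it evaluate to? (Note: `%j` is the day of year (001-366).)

110

Day-of-year for 2058-04-20: days since 2058-01-01 inclusive = 110, zero-padded to 110.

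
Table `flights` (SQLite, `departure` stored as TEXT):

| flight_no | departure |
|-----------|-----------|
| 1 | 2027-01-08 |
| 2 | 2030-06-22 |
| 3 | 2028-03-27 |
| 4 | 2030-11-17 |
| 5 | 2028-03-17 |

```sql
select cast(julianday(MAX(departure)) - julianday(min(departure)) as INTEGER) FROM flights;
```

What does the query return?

MIN = 2027-01-08, MAX = 2030-11-17.
23 days remain in January 2027 after the 8th (31 − 8).
Full months from February 2027 through October 2030 contribute their day counts.
Then 17 days into November 2030.
Total: 23 + 28 + 31 + 30 + 31 + 30 + 31 + 31 + 30 + 31 + 30 + 31 + 31 + 29 + 31 + 30 + 31 + 30 + 31 + 31 + 30 + 31 + 30 + 31 + 31 + 28 + 31 + 30 + 31 + 30 + 31 + 31 + 30 + 31 + 30 + 31 + 31 + 28 + 31 + 30 + 31 + 30 + 31 + 31 + 30 + 31 + 17 = 1409.

1409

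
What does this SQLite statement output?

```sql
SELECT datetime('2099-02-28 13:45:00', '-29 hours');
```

2099-02-27 08:45:00

-29 hours from 2099-02-28 13:45:00 is 2099-02-27 08:45:00 (crosses midnight).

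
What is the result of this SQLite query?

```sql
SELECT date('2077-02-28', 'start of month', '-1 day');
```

`start of month` rewinds 2077-02-28 to 2077-02-01.
Going back 1 day from 2077-02-01 reaches 2077-01-31 (last day of January, 31 days).

2077-01-31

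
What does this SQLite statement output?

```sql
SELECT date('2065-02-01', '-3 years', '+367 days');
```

Adding -3 years to 2065-02-01 gives 2062-02-01.
Applying '+367 days' to 2062-02-01: counting 367 days forward gives 2063-02-03.

2063-02-03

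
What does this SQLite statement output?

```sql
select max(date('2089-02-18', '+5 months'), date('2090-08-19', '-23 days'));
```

date('2089-02-18', '+5 months') → 2089-07-18.
date('2090-08-19', '-23 days') → 2090-07-27.
Later of the two is 2090-07-27.

2090-07-27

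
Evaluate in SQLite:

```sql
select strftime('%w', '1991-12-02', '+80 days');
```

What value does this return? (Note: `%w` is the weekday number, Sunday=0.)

First apply '+80 days': 1991-12-02 → 1992-02-20.
1992-02-20 is a Thursday; with Sunday=0 that is 4.

4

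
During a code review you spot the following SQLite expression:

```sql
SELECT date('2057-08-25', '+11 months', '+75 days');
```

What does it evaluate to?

Adding +11 months to 2057-08-25 gives 2058-07-25.
Applying '+75 days' to 2058-07-25: counting 75 days forward gives 2058-10-08.

2058-10-08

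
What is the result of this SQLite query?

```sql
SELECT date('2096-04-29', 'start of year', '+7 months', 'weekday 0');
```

2096-08-05

`start of year` rewinds 2096-04-29 to 2096-01-01.
Adding +7 months to 2096-01-01 gives 2096-08-01.
`weekday 0` advances to the next Sunday; 2096-08-01 is a Wednesday, so it moves forward to 2096-08-05.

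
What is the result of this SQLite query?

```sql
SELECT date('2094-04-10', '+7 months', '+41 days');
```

Adding +7 months to 2094-04-10 gives 2094-11-10.
Applying '+41 days' to 2094-11-10: counting 41 days forward gives 2094-12-21.

2094-12-21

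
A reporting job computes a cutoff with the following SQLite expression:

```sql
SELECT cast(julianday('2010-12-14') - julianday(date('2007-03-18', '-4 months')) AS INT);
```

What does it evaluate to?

1487

Adding -4 months to 2007-03-18 gives 2006-11-18.
12 days remain in November 2006 after the 18th (30 − 18).
Full months from December 2006 through November 2010 contribute their day counts.
Then 14 days into December 2010.
Total: 12 + 31 + 31 + 28 + 31 + 30 + 31 + 30 + 31 + 31 + 30 + 31 + 30 + 31 + 31 + 29 + 31 + 30 + 31 + 30 + 31 + 31 + 30 + 31 + 30 + 31 + 31 + 28 + 31 + 30 + 31 + 30 + 31 + 31 + 30 + 31 + 30 + 31 + 31 + 28 + 31 + 30 + 31 + 30 + 31 + 31 + 30 + 31 + 30 + 14 = 1487.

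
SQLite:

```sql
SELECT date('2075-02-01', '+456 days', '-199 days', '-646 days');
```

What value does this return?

2074-01-08

Applying '+456 days' to 2075-02-01: counting 456 days forward gives 2076-05-02.
Applying '-199 days' to 2076-05-02: counting 199 days back gives 2075-10-16.
Applying '-646 days' to 2075-10-16: counting 646 days back gives 2074-01-08.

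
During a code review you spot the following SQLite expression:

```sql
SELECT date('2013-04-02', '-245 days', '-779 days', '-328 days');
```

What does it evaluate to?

2009-07-20

Applying '-245 days' to 2013-04-02: counting 245 days back gives 2012-07-31.
Applying '-779 days' to 2012-07-31: counting 779 days back gives 2010-06-13.
Applying '-328 days' to 2010-06-13: counting 328 days back gives 2009-07-20.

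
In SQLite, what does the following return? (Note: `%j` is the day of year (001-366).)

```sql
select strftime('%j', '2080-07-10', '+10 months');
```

130

First apply '+10 months': 2080-07-10 → 2081-05-10.
Day-of-year for 2081-05-10: days since 2081-01-01 inclusive = 130, zero-padded to 130.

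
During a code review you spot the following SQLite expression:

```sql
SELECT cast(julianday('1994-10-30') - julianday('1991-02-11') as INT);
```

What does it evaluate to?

1357

17 days remain in February 1991 after the 11th (28 − 11).
Full months from March 1991 through September 1994 contribute their day counts.
Then 30 days into October 1994.
Total: 17 + 31 + 30 + 31 + 30 + 31 + 31 + 30 + 31 + 30 + 31 + 31 + 29 + 31 + 30 + 31 + 30 + 31 + 31 + 30 + 31 + 30 + 31 + 31 + 28 + 31 + 30 + 31 + 30 + 31 + 31 + 30 + 31 + 30 + 31 + 31 + 28 + 31 + 30 + 31 + 30 + 31 + 31 + 30 + 30 = 1357.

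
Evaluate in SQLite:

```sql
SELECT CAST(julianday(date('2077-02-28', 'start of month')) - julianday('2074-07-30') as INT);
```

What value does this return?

917

`start of month` rewinds 2077-02-28 to 2077-02-01.
1 day remains in July 2074 after the 30th (31 − 30).
Full months from August 2074 through January 2077 contribute their day counts.
Then 1 day into February 2077.
Total: 1 + 31 + 30 + 31 + 30 + 31 + 31 + 28 + 31 + 30 + 31 + 30 + 31 + 31 + 30 + 31 + 30 + 31 + 31 + 29 + 31 + 30 + 31 + 30 + 31 + 31 + 30 + 31 + 30 + 31 + 31 + 1 = 917.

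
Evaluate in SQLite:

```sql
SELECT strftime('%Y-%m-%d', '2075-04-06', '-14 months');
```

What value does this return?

First apply '-14 months': 2075-04-06 → 2074-02-06.
`%Y-%m-%d` extracts the ISO date: 2074-02-06.

2074-02-06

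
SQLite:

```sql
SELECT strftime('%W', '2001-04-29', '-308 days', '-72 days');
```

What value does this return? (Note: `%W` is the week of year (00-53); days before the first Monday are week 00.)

15

First apply '-308 days', '-72 days': 2001-04-29 → 2000-04-14.
2000-04-14 is a Friday. SQLite's %W counts Mondays since the year started; the result is 15.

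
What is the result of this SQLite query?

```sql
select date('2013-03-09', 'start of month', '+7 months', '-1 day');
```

`start of month` rewinds 2013-03-09 to 2013-03-01.
Adding +7 months to 2013-03-01 gives 2013-10-01.
Going back 1 day from 2013-10-01 reaches 2013-09-30 (last day of September, 30 days).

2013-09-30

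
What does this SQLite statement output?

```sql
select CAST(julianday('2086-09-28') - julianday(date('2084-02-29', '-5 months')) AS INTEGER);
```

Adding -5 months to 2084-02-29 gives 2083-09-29.
1 day remains in September 2083 after the 29th (30 − 29).
Full months from October 2083 through August 2086 contribute their day counts.
Then 28 days into September 2086.
Total: 1 + 31 + 30 + 31 + 31 + 29 + 31 + 30 + 31 + 30 + 31 + 31 + 30 + 31 + 30 + 31 + 31 + 28 + 31 + 30 + 31 + 30 + 31 + 31 + 30 + 31 + 30 + 31 + 31 + 28 + 31 + 30 + 31 + 30 + 31 + 31 + 28 = 1095.

1095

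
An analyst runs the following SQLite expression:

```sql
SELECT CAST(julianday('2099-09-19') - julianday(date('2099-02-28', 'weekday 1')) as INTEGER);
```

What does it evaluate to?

201

`weekday 1` advances to the next Monday; 2099-02-28 is a Saturday, so it moves forward to 2099-03-02.
29 days remain in March 2099 after the 2nd (31 − 2).
April 2099: 30 days.
May 2099: 31 days.
June 2099: 30 days.
July 2099: 31 days.
August 2099: 31 days.
Then 19 days into September 2099.
Total: 29 + 30 + 31 + 30 + 31 + 31 + 19 = 201.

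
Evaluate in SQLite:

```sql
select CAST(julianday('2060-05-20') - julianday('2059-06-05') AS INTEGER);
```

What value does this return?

25 days remain in June 2059 after the 5th (30 − 5).
Full months from July 2059 through April 2060 contribute their day counts.
Then 20 days into May 2060.
Total: 25 + 31 + 31 + 30 + 31 + 30 + 31 + 31 + 29 + 31 + 30 + 20 = 350.

350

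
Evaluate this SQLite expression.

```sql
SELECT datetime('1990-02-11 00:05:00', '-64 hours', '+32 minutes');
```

-64 hours from 1990-02-11 00:05:00 is 1990-02-08 08:05:00 (crosses midnight).
+32 minutes from 1990-02-08 08:05:00 is 1990-02-08 08:37:00.

1990-02-08 08:37:00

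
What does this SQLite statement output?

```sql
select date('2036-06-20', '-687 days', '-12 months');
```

Applying '-687 days' to 2036-06-20: counting 687 days back gives 2034-08-03.
Adding -12 months to 2034-08-03 gives 2033-08-03.

2033-08-03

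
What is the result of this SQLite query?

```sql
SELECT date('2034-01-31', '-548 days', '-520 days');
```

Applying '-548 days' to 2034-01-31: counting 548 days back gives 2032-08-01.
Applying '-520 days' to 2032-08-01: counting 520 days back gives 2031-02-28.

2031-02-28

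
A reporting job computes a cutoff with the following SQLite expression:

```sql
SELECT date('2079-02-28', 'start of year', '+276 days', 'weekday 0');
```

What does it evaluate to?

`start of year` rewinds 2079-02-28 to 2079-01-01.
Applying '+276 days' to 2079-01-01: counting 276 days forward gives 2079-10-04.
`weekday 0` advances to the next Sunday; 2079-10-04 is a Wednesday, so it moves forward to 2079-10-08.

2079-10-08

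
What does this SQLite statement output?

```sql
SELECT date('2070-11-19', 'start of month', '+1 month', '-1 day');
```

2070-11-30

`start of month` rewinds 2070-11-19 to 2070-11-01.
Adding +1 month to 2070-11-01 gives 2070-12-01.
Going back 1 day from 2070-12-01 reaches 2070-11-30 (last day of November, 30 days).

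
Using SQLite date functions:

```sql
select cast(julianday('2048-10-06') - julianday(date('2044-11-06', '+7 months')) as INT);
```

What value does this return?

Adding +7 months to 2044-11-06 gives 2045-06-06.
24 days remain in June 2045 after the 6th (30 − 6).
Full months from July 2045 through September 2048 contribute their day counts.
Then 6 days into October 2048.
Total: 24 + 31 + 31 + 30 + 31 + 30 + 31 + 31 + 28 + 31 + 30 + 31 + 30 + 31 + 31 + 30 + 31 + 30 + 31 + 31 + 28 + 31 + 30 + 31 + 30 + 31 + 31 + 30 + 31 + 30 + 31 + 31 + 29 + 31 + 30 + 31 + 30 + 31 + 31 + 30 + 6 = 1218.

1218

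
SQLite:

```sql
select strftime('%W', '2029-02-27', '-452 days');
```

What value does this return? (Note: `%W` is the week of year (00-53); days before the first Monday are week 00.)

First apply '-452 days': 2029-02-27 → 2027-12-03.
2027-12-03 is a Friday. SQLite's %W counts Mondays since the year started; the result is 48.

48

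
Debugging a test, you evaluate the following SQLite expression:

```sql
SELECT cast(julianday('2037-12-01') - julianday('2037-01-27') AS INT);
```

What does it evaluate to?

308

4 days remain in January 2037 after the 27th (31 − 27).
Full months from February 2037 through November 2037 contribute their day counts.
Then 1 day into December 2037.
Total: 4 + 28 + 31 + 30 + 31 + 30 + 31 + 31 + 30 + 31 + 30 + 1 = 308.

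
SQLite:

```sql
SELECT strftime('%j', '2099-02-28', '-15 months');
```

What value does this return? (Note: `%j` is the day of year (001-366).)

332

First apply '-15 months': 2099-02-28 → 2097-11-28.
Day-of-year for 2097-11-28: days since 2097-01-01 inclusive = 332, zero-padded to 332.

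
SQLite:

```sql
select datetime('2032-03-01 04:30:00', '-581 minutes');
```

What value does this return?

2032-02-29 18:49:00

581 minutes = 9h 41m; -581 minutes from 2032-03-01 04:30:00 is 2032-02-29 18:49:00 (crosses midnight).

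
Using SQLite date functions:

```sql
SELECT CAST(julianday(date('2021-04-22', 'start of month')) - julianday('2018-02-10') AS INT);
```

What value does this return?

`start of month` rewinds 2021-04-22 to 2021-04-01.
18 days remain in February 2018 after the 10th (28 − 10).
Full months from March 2018 through March 2021 contribute their day counts.
Then 1 day into April 2021.
Total: 18 + 31 + 30 + 31 + 30 + 31 + 31 + 30 + 31 + 30 + 31 + 31 + 28 + 31 + 30 + 31 + 30 + 31 + 31 + 30 + 31 + 30 + 31 + 31 + 29 + 31 + 30 + 31 + 30 + 31 + 31 + 30 + 31 + 30 + 31 + 31 + 28 + 31 + 1 = 1146.

1146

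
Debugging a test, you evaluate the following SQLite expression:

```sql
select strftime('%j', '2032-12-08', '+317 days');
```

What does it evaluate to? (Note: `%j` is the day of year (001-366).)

First apply '+317 days': 2032-12-08 → 2033-10-21.
Day-of-year for 2033-10-21: days since 2033-01-01 inclusive = 294, zero-padded to 294.

294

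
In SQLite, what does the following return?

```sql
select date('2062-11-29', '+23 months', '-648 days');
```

Adding +23 months to 2062-11-29 gives 2064-10-29.
Applying '-648 days' to 2064-10-29: counting 648 days back gives 2063-01-20.

2063-01-20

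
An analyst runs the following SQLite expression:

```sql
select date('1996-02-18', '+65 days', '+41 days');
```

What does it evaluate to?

1996-06-03

Applying '+65 days' to 1996-02-18: counting 65 days forward gives 1996-04-23.
Applying '+41 days' to 1996-04-23: counting 41 days forward gives 1996-06-03.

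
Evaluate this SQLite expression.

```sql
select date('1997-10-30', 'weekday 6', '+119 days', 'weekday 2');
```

`weekday 6` advances to the next Saturday; 1997-10-30 is a Thursday, so it moves forward to 1997-11-01.
Applying '+119 days' to 1997-11-01: counting 119 days forward gives 1998-02-28.
`weekday 2` advances to the next Tuesday; 1998-02-28 is a Saturday, so it moves forward to 1998-03-03.

1998-03-03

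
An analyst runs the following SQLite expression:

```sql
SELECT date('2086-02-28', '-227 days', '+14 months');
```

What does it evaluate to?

Applying '-227 days' to 2086-02-28: counting 227 days back gives 2085-07-16.
Adding +14 months to 2085-07-16 gives 2086-09-16.

2086-09-16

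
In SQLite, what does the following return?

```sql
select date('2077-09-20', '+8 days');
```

2077-09-28

Advancing 8 more days within September lands on 2077-09-28.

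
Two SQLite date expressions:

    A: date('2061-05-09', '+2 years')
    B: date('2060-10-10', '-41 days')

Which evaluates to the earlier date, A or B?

B

A = 2063-05-09.
B = 2060-08-30.
B is earlier.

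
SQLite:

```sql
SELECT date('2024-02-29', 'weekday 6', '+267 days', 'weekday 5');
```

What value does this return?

2024-11-29

`weekday 6` advances to the next Saturday; 2024-02-29 is a Thursday, so it moves forward to 2024-03-02.
Applying '+267 days' to 2024-03-02: counting 267 days forward gives 2024-11-24.
`weekday 5` advances to the next Friday; 2024-11-24 is a Sunday, so it moves forward to 2024-11-29.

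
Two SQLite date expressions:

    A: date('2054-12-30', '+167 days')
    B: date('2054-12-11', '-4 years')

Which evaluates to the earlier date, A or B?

B

A = 2055-06-15.
B = 2050-12-11.
B is earlier.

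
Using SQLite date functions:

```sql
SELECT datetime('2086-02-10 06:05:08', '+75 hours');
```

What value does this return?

+75 hours from 2086-02-10 06:05:08 is 2086-02-13 09:05:08 (crosses midnight).

2086-02-13 09:05:08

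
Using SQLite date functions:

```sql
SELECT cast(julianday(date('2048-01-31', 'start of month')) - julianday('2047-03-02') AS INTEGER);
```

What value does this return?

305

`start of month` rewinds 2048-01-31 to 2048-01-01.
29 days remain in March 2047 after the 2nd (31 − 2).
Full months from April 2047 through December 2047 contribute their day counts.
Then 1 day into January 2048.
Total: 29 + 30 + 31 + 30 + 31 + 31 + 30 + 31 + 30 + 31 + 1 = 305.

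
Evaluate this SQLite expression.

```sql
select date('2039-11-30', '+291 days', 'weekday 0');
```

2040-09-16

Applying '+291 days' to 2039-11-30: counting 291 days forward gives 2040-09-16.
`weekday 0` advances to the next Sunday; 2040-09-16 is already a Sunday, so it stays at 2040-09-16.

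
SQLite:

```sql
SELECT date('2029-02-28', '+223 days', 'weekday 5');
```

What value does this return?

Applying '+223 days' to 2029-02-28: counting 223 days forward gives 2029-10-09.
`weekday 5` advances to the next Friday; 2029-10-09 is a Tuesday, so it moves forward to 2029-10-12.

2029-10-12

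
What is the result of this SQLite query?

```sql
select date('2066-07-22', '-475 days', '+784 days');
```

Applying '-475 days' to 2066-07-22: counting 475 days back gives 2065-04-03.
Applying '+784 days' to 2065-04-03: counting 784 days forward gives 2067-05-27.

2067-05-27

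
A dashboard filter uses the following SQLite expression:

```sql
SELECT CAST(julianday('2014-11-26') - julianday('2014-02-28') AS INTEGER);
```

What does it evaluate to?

271

0 days remain in February 2014 after the 28th (28 − 28).
Full months from March 2014 through October 2014 contribute their day counts.
Then 26 days into November 2014.
Total: 0 + 31 + 30 + 31 + 30 + 31 + 31 + 30 + 31 + 26 = 271.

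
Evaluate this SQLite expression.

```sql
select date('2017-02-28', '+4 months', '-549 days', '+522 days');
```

2017-06-01

Adding +4 months to 2017-02-28 gives 2017-06-28.
Applying '-549 days' to 2017-06-28: counting 549 days back gives 2015-12-27.
Applying '+522 days' to 2015-12-27: counting 522 days forward gives 2017-06-01.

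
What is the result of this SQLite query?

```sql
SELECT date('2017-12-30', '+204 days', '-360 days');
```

Applying '+204 days' to 2017-12-30: counting 204 days forward gives 2018-07-22.
Applying '-360 days' to 2018-07-22: counting 360 days back gives 2017-07-27.

2017-07-27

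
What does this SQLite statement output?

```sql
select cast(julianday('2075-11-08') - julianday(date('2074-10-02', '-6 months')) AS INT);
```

585

Adding -6 months to 2074-10-02 gives 2074-04-02.
28 days remain in April 2074 after the 2nd (30 − 2).
Full months from May 2074 through October 2075 contribute their day counts.
Then 8 days into November 2075.
Total: 28 + 31 + 30 + 31 + 31 + 30 + 31 + 30 + 31 + 31 + 28 + 31 + 30 + 31 + 30 + 31 + 31 + 30 + 31 + 8 = 585.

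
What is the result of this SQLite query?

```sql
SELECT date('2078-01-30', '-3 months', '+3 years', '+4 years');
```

2084-10-30

Adding -3 months to 2078-01-30 gives 2077-10-30.
Adding +3 years to 2077-10-30 gives 2080-10-30.
Adding +4 years to 2080-10-30 gives 2084-10-30.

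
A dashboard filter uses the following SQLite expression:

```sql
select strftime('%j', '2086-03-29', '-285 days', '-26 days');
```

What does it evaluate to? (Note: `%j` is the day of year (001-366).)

First apply '-285 days', '-26 days': 2086-03-29 → 2085-05-22.
Day-of-year for 2085-05-22: days since 2085-01-01 inclusive = 142, zero-padded to 142.

142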